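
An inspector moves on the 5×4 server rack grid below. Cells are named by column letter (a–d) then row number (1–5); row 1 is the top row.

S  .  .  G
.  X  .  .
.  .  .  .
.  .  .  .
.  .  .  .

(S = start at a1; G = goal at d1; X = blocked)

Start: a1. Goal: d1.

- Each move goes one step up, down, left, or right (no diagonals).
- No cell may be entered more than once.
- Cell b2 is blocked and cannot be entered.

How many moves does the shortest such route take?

The Manhattan distance from a1 to d1 is |1−1| + |1−4| = 3, so at least 3 moves are needed.
A route of 3 moves achieves this: a1 → b1 → c1 → d1.
Since 3 matches the lower bound, it is optimal.

3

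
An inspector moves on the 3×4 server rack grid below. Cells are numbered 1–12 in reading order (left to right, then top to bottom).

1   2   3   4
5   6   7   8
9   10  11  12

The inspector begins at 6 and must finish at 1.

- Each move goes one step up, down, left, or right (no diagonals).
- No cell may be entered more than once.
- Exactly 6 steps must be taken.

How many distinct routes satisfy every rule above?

Need simple routes of exactly 6 moves from 6 to 1 (Manhattan distance 2, so 2 moves are spent on a detour and 2 undoing it).
Enumerating: 6 10 11 7 3 2 1 | 6 7 11 10 9 5 1 | 6 7 8 4 3 2 1.
That gives 3 routes.

3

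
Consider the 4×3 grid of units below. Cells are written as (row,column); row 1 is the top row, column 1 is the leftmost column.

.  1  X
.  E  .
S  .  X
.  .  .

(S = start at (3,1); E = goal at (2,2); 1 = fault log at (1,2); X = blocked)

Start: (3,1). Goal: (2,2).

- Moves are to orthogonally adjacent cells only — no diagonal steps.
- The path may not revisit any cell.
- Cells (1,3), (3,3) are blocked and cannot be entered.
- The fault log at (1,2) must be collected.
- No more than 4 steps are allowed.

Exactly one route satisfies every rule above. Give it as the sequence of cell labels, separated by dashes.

(3,1) - (2,1) - (1,1) - (1,2) - (2,2)

The 4-move cap with required stops at (1,2) leaves no slack for detours.
Route from (3,1): 2× up (reaching (1,1)), right to (1,2), down to (2,2) — 4 moves in all.
Check: all required cells visited; 4 ≤ 4 moves.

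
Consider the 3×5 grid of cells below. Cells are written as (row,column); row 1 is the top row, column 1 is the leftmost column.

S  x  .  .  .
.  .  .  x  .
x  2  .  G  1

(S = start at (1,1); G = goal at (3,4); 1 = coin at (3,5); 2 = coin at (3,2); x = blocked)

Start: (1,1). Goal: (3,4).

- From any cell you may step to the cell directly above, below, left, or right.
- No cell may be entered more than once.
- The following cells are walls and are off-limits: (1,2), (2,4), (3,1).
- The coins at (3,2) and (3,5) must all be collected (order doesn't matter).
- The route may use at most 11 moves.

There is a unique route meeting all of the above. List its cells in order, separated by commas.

(1,1), (2,1), (2,2), (3,2), (3,3), (2,3), (1,3), (1,4), (1,5), (2,5), (3,5), (3,4)

The budget equals the shortest possible length, so every move has to be on a shortest route through the required cells.
Route from (1,1): down 1 to (2,1), right 1 to (2,2), down 1 to (3,2), right 1 to (3,3), up 2 to (1,3), right 2 to (1,5), down 2 to (3,5), left 1 to (3,4) — 11 moves in all.
Check: all required cells visited; 11 ≤ 11 moves.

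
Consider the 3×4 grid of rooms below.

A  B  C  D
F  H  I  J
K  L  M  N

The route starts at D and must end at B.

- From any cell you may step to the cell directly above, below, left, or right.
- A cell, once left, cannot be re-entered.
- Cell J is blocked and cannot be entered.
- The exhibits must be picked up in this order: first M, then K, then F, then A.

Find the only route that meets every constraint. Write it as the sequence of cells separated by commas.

D, C, I, M, L, K, F, A, B

The waypoints must appear in the order M, K, F, A, with no cell reused.
Route from D: left to C, 2× down (reaching M), 2× left (reaching K), 2× up (reaching A), right to B — 8 moves in all.
Check: order respected (M at step 3, K at step 5, F at step 6, A at step 7).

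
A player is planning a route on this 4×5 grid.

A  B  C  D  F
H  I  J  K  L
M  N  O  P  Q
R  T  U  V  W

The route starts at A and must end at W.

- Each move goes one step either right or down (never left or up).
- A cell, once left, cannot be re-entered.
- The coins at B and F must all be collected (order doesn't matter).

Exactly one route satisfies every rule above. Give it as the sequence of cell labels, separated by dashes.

Moves only go right or down, so the column and row indices never decrease.
Route from A: right 4 to F, down 3 to W — 7 moves in all.
Check: all required cells visited.

A - B - C - D - F - L - Q - W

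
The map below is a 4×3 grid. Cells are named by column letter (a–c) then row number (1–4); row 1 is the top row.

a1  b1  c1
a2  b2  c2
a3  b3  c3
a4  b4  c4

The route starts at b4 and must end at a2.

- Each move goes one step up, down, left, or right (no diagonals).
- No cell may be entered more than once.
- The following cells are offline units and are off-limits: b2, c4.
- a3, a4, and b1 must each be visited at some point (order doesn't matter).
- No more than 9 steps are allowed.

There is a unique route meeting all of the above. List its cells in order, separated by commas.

Any route must reach a3, a4, and b1 and still end at a2 within 9 moves, so the order of the required stops is forced.
Route from b4: left 1 to a4, up 1 to a3, right 2 to c3, up 2 to c1, left 2 to a1, down 1 to a2 — 9 moves in all.
Check: all required cells visited; 9 ≤ 9 moves.

b4, a4, a3, b3, c3, c2, c1, b1, a1, a2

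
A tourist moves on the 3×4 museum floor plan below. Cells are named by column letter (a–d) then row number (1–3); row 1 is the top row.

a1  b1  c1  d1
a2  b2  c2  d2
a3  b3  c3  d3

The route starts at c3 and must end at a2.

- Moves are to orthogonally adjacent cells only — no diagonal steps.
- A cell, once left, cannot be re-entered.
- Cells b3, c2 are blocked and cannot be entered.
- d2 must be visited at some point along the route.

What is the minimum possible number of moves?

Any route passes through d2 somewhere between c3 and a2. Summing Manhattan distances along the two legs (c3 → d2 → a2) gives a lower bound of 2 + 3 = 5 moves.
That bound ignores the blocked cells. Measuring each leg by the fewest moves that actually steer around them (c3→d2: 2; d2→a2: 5) raises the lower bound to 7.
A route of 7 moves exists: c3 → d3 → d2 → d1 → c1 → b1 → b2 → a2.
Since 7 matches that lower bound, it is optimal.

7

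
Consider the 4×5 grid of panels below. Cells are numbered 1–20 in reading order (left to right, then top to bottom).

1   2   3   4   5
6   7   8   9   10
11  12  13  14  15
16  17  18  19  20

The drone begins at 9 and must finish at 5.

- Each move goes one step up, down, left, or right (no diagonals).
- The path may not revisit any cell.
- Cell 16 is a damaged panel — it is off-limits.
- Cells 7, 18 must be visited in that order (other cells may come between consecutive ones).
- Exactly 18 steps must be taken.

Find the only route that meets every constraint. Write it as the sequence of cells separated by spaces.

The waypoints must appear in the order 7, 18, with no cell reused.
Route from 9: up 1 to 4, left 1 to 3, down 1 to 8, left 1 to 7, up 1 to 2, left 1 to 1, down 2 to 11, right 1 to 12, down 1 to 17, right 1 to 18, up 1 to 13, right 1 to 14, down 1 to 19, right 1 to 20, up 3 to 5 — 18 moves in all.
Check: order respected (7 at step 4, 18 at step 11); 18 moves as required.

9 4 3 8 7 2 1 6 11 12 17 18 13 14 19 20 15 10 5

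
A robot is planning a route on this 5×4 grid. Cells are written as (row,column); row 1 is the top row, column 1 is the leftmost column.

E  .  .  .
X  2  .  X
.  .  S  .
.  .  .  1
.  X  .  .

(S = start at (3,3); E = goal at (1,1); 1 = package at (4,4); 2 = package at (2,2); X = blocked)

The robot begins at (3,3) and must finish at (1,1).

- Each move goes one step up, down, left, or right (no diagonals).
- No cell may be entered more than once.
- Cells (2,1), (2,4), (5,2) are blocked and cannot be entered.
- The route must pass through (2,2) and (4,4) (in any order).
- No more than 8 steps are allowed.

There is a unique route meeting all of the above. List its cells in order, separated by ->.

(3,3) -> (3,4) -> (4,4) -> (4,3) -> (4,2) -> (3,2) -> (2,2) -> (1,2) -> (1,1)

The 8-move cap with required stops at (2,2), (4,4) leaves no slack for detours.
Route from (3,3): right 1 to (3,4), down 1 to (4,4), left 2 to (4,2), up 3 to (1,2), left 1 to (1,1) — 8 moves in all.
Check: all required cells visited; 8 ≤ 8 moves.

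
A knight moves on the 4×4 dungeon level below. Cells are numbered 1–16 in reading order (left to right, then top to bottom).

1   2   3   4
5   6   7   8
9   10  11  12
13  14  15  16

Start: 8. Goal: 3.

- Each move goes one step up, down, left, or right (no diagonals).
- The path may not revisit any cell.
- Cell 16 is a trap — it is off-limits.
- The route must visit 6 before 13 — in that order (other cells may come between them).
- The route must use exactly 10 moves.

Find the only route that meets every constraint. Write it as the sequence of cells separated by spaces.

8 7 6 10 14 13 9 5 1 2 3

The waypoints must appear in the order 6, 13, with no cell reused.
Route from 8: left 2 to 6, down 2 to 14, left 1 to 13, up 3 to 1, right 2 to 3 — 10 moves in all.
Check: order respected (6 at step 2, 13 at step 5); 10 moves as required.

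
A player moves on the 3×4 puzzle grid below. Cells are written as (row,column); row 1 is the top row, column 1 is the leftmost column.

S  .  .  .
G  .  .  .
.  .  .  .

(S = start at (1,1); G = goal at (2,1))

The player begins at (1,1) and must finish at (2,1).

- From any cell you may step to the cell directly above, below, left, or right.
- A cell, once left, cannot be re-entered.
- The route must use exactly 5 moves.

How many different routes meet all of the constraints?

2

Need simple routes of exactly 5 moves from (1,1) to (2,1) (Manhattan distance 1, so 2 moves are spent on a detour and 2 undoing it).
Enumerating: (1,1) (1,2) (2,2) (3,2) (3,1) (2,1) | (1,1) (1,2) (1,3) (2,3) (2,2) (2,1).
That gives 2 routes.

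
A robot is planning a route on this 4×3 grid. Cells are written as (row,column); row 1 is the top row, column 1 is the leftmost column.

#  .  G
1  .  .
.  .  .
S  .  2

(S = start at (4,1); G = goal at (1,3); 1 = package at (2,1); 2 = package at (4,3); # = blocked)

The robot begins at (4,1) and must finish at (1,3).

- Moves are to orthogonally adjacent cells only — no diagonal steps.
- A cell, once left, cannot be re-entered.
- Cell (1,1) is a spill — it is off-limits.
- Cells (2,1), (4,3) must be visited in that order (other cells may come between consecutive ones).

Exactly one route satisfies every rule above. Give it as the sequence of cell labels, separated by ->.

(4,1) -> (3,1) -> (2,1) -> (2,2) -> (3,2) -> (4,2) -> (4,3) -> (3,3) -> (2,3) -> (1,3)

The waypoints must appear in the order (2,1), (4,3), with no cell reused.
Route from (4,1): 2× up (reaching (2,1)), right to (2,2), 2× down (reaching (4,2)), right to (4,3), 3× up (reaching (1,3)) — 9 moves in all.
Check: order respected (1 at step 2, 2 at step 6).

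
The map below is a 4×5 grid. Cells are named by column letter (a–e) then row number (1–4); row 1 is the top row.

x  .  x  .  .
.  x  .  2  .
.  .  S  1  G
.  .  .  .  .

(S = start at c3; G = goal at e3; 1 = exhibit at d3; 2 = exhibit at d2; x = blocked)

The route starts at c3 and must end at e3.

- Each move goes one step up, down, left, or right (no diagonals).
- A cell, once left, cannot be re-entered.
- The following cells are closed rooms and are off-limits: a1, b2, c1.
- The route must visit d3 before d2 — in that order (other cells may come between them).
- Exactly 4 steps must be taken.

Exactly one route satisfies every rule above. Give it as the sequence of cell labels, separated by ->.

c3 -> d3 -> d2 -> e2 -> e3

The waypoints must appear in the order d3, d2, with no cell reused.
Route from c3: right 1 to d3, up 1 to d2, right 1 to e2, down 1 to e3 — 4 moves in all.
Check: order respected (1 at step 1, 2 at step 2); 4 moves as required.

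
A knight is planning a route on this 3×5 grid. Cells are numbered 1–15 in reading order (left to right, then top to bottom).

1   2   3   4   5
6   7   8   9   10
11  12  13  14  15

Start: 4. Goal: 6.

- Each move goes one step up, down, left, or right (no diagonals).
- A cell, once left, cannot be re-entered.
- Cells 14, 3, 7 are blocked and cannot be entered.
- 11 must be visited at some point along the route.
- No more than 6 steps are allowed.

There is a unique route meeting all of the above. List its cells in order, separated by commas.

4, 9, 8, 13, 12, 11, 6

The budget equals the shortest possible length, so every move has to be on a shortest route through the required cells.
Route from 4: down 1 to 9, left 1 to 8, down 1 to 13, left 2 to 11, up 1 to 6 — 6 moves in all.
Check: all required cells visited; 6 ≤ 6 moves.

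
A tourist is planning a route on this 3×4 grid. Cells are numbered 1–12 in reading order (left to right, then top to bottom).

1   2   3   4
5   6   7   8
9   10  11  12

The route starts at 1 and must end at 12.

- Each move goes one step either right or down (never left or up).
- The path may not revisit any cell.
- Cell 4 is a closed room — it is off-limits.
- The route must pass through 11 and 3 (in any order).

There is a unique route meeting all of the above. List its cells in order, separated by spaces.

1 2 3 7 11 12

Moves only go right or down, so the column and row indices never decrease.
Route from 1: 2× right (reaching 3), 2× down (reaching 11), right to 12 — 5 moves in all.
Check: all required cells visited.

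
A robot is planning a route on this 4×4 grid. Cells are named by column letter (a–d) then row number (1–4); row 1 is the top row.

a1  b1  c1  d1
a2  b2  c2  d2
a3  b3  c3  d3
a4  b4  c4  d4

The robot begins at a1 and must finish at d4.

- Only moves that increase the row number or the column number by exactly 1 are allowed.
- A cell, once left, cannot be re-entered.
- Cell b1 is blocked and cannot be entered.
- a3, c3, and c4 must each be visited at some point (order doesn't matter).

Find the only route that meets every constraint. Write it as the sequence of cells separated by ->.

Moves only go right or down, so the column and row indices never decrease.
Route from a1: 2× down (reaching a3), 2× right (reaching c3), down to c4, right to d4 — 6 moves in all.
Check: all required cells visited.

a1 -> a2 -> a3 -> b3 -> c3 -> c4 -> d4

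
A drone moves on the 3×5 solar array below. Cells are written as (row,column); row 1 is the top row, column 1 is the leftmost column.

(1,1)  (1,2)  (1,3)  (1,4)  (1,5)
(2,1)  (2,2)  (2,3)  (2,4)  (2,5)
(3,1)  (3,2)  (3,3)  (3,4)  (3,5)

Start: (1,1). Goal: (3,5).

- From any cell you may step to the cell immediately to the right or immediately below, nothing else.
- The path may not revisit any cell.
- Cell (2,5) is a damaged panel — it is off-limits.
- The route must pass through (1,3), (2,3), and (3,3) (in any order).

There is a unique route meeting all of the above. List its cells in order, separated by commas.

(1,1), (1,2), (1,3), (2,3), (3,3), (3,4), (3,5)

Moves only go right or down, so the column and row indices never decrease.
Route from (1,1): 2× right (reaching (1,3)), 2× down (reaching (3,3)), 2× right (reaching (3,5)) — 6 moves in all.
Check: all required cells visited.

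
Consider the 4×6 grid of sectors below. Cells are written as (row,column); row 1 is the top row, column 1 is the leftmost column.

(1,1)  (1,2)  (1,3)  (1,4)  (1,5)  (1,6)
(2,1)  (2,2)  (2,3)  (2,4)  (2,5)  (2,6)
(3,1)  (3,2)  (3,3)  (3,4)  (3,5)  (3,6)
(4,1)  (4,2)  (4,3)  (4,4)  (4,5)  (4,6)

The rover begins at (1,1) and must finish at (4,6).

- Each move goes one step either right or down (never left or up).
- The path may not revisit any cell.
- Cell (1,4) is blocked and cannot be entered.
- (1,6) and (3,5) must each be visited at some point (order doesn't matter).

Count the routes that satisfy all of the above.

0

A right/down-only route from (1,1) to (4,6) makes exactly 3 down-moves and 5 right-moves in some order.
With no other constraints that would be C(8,3) = 56 routes.
(3,5) is below but to the left of (1,6): going (1,6) → (3,5) would need a leftward move and (3,5) → (1,6) an upward move, so no right/down-only route can visit both required cells.
No route satisfies every constraint, so the count is 0.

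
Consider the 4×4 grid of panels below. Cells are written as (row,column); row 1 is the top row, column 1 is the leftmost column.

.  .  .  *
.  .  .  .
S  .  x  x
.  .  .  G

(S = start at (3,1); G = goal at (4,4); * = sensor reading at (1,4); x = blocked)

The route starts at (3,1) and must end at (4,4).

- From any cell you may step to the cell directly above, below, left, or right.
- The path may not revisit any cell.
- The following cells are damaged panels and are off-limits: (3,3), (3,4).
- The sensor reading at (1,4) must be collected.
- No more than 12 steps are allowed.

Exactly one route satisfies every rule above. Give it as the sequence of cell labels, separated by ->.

(3,1) -> (2,1) -> (1,1) -> (1,2) -> (1,3) -> (1,4) -> (2,4) -> (2,3) -> (2,2) -> (3,2) -> (4,2) -> (4,3) -> (4,4)

The budget equals the shortest possible length, so every move has to be on a shortest route through the required cells.
Route from (3,1): up 2 to (1,1), right 3 to (1,4), down 1 to (2,4), left 2 to (2,2), down 2 to (4,2), right 2 to (4,4) — 12 moves in all.
Check: all required cells visited; 12 ≤ 12 moves.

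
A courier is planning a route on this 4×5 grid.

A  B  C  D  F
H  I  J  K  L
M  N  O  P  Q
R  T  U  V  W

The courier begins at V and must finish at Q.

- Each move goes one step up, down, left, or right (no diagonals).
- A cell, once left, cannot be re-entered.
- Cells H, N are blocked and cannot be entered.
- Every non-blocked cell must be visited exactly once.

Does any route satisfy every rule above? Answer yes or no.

no

Cell A has only one open neighbour but is neither the start nor the goal, so a Hamiltonian route would have to both enter and leave it through the same neighbour — impossible without revisiting.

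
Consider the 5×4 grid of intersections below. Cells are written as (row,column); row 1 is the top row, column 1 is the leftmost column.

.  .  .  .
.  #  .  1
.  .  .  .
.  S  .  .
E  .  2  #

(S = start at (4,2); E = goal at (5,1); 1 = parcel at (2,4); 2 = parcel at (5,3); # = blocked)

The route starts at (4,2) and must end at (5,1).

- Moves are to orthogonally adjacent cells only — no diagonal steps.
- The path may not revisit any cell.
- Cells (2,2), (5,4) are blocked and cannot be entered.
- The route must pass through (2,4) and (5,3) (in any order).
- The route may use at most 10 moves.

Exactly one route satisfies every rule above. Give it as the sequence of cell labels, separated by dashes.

(4,2) - (3,2) - (3,3) - (2,3) - (2,4) - (3,4) - (4,4) - (4,3) - (5,3) - (5,2) - (5,1)

The 10-move cap with required stops at (2,4), (5,3) leaves no slack for detours.
Route from (4,2): up 1 to (3,2), right 1 to (3,3), up 1 to (2,3), right 1 to (2,4), down 2 to (4,4), left 1 to (4,3), down 1 to (5,3), left 2 to (5,1) — 10 moves in all.
Check: all required cells visited; 10 ≤ 10 moves.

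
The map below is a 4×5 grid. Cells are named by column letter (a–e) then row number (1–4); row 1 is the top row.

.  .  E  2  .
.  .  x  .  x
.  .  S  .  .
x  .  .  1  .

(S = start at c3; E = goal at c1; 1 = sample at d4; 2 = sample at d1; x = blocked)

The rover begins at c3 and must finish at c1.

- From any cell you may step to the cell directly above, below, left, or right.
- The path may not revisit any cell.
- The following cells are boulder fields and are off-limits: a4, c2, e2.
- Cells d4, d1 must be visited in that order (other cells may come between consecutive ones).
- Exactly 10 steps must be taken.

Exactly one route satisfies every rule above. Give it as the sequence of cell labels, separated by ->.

c3 -> b3 -> b4 -> c4 -> d4 -> e4 -> e3 -> d3 -> d2 -> d1 -> c1

The waypoints must appear in the order d4, d1, with no cell reused.
Route from c3: left 1 to b3, down 1 to b4, right 3 to e4, up 1 to e3, left 1 to d3, up 2 to d1, left 1 to c1 — 10 moves in all.
Check: order respected (1 at step 4, 2 at step 9); 10 moves as required.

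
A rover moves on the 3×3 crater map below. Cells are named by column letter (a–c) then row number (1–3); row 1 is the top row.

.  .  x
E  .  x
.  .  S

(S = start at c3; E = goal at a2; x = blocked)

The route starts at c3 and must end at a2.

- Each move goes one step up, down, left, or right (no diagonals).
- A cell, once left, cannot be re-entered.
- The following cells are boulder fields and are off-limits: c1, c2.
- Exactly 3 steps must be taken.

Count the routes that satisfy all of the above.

2

Need simple routes of exactly 3 moves from c3 to a2 (Manhattan distance 3, so 0 moves are spent on a detour and 0 undoing it).
Enumerating: c3 b3 b2 a2 | c3 b3 a3 a2.
That gives 2 routes.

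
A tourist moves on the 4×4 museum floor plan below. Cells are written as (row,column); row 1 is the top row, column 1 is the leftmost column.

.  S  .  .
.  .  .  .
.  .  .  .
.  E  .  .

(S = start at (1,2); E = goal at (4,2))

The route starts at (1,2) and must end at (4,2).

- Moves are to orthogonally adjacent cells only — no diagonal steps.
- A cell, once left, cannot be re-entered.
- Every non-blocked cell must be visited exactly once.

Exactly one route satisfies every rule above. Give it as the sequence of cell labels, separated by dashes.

Need to visit all 16 open cells exactly once, starting at (1,2) and ending at (4,2).
Cell (1,1) has only two open neighbours ((2,1) and (1,2)), so the path must pass straight through it: one of those is the cell it's entered from and the other is where it exits.
Route from (1,2): left to (1,1), down to (2,1), 2× right (reaching (2,3)), up to (1,3), right to (1,4), 3× down (reaching (4,4)), left to (4,3), up to (3,3), 2× left (reaching (3,1)), down to (4,1), right to (4,2) — 15 moves in all.
Check: all 16 open cells covered.

(1,2) - (1,1) - (2,1) - (2,2) - (2,3) - (1,3) - (1,4) - (2,4) - (3,4) - (4,4) - (4,3) - (3,3) - (3,2) - (3,1) - (4,1) - (4,2)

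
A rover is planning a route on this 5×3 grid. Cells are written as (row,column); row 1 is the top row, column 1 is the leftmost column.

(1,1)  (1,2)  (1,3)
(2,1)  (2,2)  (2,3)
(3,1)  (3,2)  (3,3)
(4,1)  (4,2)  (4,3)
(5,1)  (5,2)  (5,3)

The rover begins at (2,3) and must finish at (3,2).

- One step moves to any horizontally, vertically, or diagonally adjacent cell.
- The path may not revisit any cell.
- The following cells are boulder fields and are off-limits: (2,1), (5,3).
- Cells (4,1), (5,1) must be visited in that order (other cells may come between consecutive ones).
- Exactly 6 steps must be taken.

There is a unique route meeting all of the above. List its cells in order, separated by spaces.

The waypoints must appear in the order (4,1), (5,1), with no cell reused.
Route from (2,3): left 1 to (2,2), down-left 1 to (3,1), down 2 to (5,1), up-right 1 to (4,2), up 1 to (3,2) — 6 moves in all.
Check: order respected ((4,1) at step 3, (5,1) at step 4); 6 moves as required.

(2,3) (2,2) (3,1) (4,1) (5,1) (4,2) (3,2)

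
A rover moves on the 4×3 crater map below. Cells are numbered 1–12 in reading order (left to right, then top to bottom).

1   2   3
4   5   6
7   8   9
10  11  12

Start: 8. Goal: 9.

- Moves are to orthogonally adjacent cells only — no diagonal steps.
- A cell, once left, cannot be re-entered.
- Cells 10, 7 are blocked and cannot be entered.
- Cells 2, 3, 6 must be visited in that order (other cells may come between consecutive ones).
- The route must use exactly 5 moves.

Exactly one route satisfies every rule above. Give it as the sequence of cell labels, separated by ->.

The waypoints must appear in the order 2, 3, 6, with no cell reused.
Route from 8: up 2 to 2, right 1 to 3, down 2 to 9 — 5 moves in all.
Check: order respected (2 at step 2, 3 at step 3, 6 at step 4); 5 moves as required.

8 -> 5 -> 2 -> 3 -> 6 -> 9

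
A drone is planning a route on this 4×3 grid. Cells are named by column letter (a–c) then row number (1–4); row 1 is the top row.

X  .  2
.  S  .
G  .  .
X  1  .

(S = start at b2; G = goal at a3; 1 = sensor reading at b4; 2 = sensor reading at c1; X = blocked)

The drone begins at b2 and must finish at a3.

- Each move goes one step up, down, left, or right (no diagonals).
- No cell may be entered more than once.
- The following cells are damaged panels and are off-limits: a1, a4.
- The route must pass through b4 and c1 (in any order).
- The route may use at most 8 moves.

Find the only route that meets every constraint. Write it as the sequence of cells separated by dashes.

The budget equals the shortest possible length, so every move has to be on a shortest route through the required cells.
Route from b2: up to b1, right to c1, 3× down (reaching c4), left to b4, up to b3, left to a3 — 8 moves in all.
Check: all required cells visited; 8 ≤ 8 moves.

b2 - b1 - c1 - c2 - c3 - c4 - b4 - b3 - a3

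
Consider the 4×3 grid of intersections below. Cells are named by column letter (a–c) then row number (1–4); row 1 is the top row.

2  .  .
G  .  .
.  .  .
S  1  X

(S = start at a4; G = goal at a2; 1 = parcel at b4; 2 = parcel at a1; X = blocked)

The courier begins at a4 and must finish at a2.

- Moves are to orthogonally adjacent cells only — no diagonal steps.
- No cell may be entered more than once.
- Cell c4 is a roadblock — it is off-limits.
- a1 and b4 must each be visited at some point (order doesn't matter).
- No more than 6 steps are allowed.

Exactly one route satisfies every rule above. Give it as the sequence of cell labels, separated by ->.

The budget equals the shortest possible length, so every move has to be on a shortest route through the required cells.
Route from a4: right to b4, 3× up (reaching b1), left to a1, down to a2 — 6 moves in all.
Check: all required cells visited; 6 ≤ 6 moves.

a4 -> b4 -> b3 -> b2 -> b1 -> a1 -> a2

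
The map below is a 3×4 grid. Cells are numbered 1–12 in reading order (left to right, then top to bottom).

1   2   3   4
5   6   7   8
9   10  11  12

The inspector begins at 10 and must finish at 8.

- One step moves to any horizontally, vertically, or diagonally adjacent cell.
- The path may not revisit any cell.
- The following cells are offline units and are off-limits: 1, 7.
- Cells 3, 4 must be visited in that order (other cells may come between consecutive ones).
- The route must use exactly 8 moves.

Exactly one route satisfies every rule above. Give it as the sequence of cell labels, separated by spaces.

The waypoints must appear in the order 3, 4, with no cell reused.
Route from 10: right 1 to 11, up-left 1 to 6, down-left 1 to 9, up 1 to 5, up-right 1 to 2, right 2 to 4, down 1 to 8 — 8 moves in all.
Check: order respected (3 at step 6, 4 at step 7); 8 moves as required.

10 11 6 9 5 2 3 4 8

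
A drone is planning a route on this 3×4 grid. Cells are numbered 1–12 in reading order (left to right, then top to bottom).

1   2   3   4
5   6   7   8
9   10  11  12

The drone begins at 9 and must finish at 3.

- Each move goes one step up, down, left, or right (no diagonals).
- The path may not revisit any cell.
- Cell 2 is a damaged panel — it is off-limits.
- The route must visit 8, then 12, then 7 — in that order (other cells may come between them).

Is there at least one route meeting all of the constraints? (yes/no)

Ignoring the required order, 4 revisit-free routes from 9 to 3 pass through all of 8, 12, and 7; the waypoint orders that occur are 12 → 8 → 7 (2); 7 → 12 → 8 (2) — never 8 → 12 → 7.

no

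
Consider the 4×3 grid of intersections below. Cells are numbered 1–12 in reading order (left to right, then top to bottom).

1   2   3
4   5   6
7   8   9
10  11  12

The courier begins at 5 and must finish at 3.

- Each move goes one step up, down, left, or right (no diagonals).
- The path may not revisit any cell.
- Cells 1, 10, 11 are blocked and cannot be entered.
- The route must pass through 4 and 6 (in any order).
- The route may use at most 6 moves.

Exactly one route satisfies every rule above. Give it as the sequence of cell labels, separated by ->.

5 -> 4 -> 7 -> 8 -> 9 -> 6 -> 3

Any route must reach 4 and 6 and still end at 3 within 6 moves, so the order of the required stops is forced.
Route from 5: left to 4, down to 7, 2× right (reaching 9), 2× up (reaching 3) — 6 moves in all.
Check: all required cells visited; 6 ≤ 6 moves.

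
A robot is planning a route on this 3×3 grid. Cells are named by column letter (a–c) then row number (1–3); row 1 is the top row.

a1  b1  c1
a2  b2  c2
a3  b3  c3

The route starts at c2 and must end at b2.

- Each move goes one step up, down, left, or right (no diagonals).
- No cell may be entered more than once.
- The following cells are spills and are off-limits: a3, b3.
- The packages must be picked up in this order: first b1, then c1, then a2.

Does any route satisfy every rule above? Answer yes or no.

Ignoring the required order, 1 revisit-free route from c2 to b2 passes through all of b1, c1, and a2; the waypoint orders that occur are c1 → b1 → a2 (1) — never b1 → c1 → a2.

no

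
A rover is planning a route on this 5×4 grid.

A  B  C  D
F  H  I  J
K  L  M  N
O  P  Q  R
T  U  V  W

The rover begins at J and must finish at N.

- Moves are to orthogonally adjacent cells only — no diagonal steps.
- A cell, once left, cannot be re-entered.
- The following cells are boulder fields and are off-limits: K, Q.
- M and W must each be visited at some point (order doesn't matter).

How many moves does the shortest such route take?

Any route passes through M and W in some order between J and N. Summing Manhattan distances along each leg and taking the cheapest ordering (J → M → W → N) gives a lower bound of 2 + 3 + 2 = 7 moves.
The shortest route satisfying every rule uses 9 moves: J → I → M → L → P → U → V → W → R → N.
The no-revisit rule (legs can't share cells) pushes the minimum above the 7-move bound; an exhaustive check rules out every length from 7 to 8, leaving 9 as the minimum.

9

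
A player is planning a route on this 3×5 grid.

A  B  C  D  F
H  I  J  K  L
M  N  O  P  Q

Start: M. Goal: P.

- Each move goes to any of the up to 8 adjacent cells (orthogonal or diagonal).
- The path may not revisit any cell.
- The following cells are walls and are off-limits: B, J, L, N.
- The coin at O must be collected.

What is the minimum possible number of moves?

Any route passes through O somewhere between M and P. Summing Chebyshev distances along the two legs (M → O → P) gives a lower bound of 2 + 1 = 3 moves.
A route of 3 moves achieves this: M → I → O → P.
Since 3 matches the lower bound, it is optimal.

3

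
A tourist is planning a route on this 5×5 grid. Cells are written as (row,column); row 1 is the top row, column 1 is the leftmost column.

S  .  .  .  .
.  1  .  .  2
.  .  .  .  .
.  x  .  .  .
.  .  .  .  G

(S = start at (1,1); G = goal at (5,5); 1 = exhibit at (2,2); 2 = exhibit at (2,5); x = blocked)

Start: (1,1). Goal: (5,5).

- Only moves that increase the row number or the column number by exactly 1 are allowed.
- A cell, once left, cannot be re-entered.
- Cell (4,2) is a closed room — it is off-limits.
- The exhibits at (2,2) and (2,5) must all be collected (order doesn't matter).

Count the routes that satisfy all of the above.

A right/down-only route from (1,1) to (5,5) makes exactly 4 down-moves and 4 right-moves in some order.
With no other constraints that would be C(8,4) = 70 routes.
A monotone route can only reach the required cells in the order (2,2), (2,5), so split there and multiply the segment counts (each segment already excludes blocked cells): (1,1)→(2,2): 2; (2,2)→(2,5): 1; (2,5)→(5,5): 1; product = 2.
That gives 2 routes.

2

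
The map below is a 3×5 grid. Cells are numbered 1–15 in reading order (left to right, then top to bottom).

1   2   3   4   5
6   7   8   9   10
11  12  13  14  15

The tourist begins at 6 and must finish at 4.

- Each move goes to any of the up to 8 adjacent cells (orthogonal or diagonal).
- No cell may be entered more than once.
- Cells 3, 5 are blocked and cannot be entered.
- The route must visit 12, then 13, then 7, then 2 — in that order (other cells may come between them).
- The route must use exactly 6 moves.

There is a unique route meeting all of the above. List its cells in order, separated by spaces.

The waypoints must appear in the order 12, 13, 7, 2, with no cell reused.
Route from 6: down-right 1 to 12, right 1 to 13, up-left 1 to 7, up 1 to 2, down-right 1 to 8, up-right 1 to 4 — 6 moves in all.
Check: order respected (12 at step 1, 13 at step 2, 7 at step 3, 2 at step 4); 6 moves as required.

6 12 13 7 2 8 4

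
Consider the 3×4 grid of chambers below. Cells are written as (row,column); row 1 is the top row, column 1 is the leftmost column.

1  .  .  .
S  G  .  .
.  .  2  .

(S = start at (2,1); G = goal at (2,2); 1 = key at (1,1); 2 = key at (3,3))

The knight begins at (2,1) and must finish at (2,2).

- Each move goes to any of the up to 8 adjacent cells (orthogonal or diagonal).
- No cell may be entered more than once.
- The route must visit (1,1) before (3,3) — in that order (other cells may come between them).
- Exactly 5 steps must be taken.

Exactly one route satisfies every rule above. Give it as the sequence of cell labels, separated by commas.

(2,1), (1,1), (1,2), (2,3), (3,3), (2,2)

The waypoints must appear in the order (1,1), (3,3), with no cell reused.
Route from (2,1): up 1 to (1,1), right 1 to (1,2), down-right 1 to (2,3), down 1 to (3,3), up-left 1 to (2,2) — 5 moves in all.
Check: order respected (1 at step 1, 2 at step 4); 5 moves as required.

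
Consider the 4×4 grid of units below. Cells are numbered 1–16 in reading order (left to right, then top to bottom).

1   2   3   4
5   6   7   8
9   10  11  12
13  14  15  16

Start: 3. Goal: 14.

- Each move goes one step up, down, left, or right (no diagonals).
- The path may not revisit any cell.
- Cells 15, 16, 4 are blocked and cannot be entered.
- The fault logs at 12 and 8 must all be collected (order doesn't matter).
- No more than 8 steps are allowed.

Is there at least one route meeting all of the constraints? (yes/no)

yes

One route that works: 3 → 7 → 8 → 12 → 11 → 10 → 14.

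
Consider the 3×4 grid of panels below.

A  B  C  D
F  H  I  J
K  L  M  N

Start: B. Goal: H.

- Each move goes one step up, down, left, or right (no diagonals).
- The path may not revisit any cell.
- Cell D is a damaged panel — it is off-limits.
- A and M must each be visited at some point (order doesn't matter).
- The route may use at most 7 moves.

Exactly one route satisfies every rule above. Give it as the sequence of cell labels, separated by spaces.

B A F K L M I H

The 7-move cap with required stops at A, M leaves no slack for detours.
Route from B: left 1 to A, down 2 to K, right 2 to M, up 1 to I, left 1 to H — 7 moves in all.
Check: all required cells visited; 7 ≤ 7 moves.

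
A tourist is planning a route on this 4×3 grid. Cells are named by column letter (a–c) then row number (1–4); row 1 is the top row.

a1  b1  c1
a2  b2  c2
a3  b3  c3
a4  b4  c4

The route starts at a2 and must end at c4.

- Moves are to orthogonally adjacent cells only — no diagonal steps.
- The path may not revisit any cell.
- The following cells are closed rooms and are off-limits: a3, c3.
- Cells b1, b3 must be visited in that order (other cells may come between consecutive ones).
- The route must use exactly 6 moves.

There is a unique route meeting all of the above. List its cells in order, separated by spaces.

a2 a1 b1 b2 b3 b4 c4

The waypoints must appear in the order b1, b3, with no cell reused.
Route from a2: up to a1, right to b1, 3× down (reaching b4), right to c4 — 6 moves in all.
Check: order respected (b1 at step 2, b3 at step 4); 6 moves as required.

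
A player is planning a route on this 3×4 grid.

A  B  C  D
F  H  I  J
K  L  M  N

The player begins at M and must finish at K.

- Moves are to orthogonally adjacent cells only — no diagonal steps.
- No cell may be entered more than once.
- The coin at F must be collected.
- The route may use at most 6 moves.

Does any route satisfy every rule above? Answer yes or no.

yes

One route that works: M → I → H → F → K.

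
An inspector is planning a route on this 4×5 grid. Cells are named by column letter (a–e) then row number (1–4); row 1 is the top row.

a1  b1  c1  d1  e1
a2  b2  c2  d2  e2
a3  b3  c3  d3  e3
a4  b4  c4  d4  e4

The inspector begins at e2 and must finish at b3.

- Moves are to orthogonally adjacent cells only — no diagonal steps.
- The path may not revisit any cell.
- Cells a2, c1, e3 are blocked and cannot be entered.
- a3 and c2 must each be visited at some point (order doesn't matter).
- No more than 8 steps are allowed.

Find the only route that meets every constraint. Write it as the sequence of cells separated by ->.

e2 -> d2 -> c2 -> c3 -> c4 -> b4 -> a4 -> a3 -> b3

The budget equals the shortest possible length, so every move has to be on a shortest route through the required cells.
Route from e2: left 2 to c2, down 2 to c4, left 2 to a4, up 1 to a3, right 1 to b3 — 8 moves in all.
Check: all required cells visited; 8 ≤ 8 moves.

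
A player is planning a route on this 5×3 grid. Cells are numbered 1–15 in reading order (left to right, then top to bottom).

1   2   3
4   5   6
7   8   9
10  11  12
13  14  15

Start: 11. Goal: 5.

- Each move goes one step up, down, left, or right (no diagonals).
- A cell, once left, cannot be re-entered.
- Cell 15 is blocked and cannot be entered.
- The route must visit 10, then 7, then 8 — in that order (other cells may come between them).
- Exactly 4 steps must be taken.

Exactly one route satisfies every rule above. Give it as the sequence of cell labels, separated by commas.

11, 10, 7, 8, 5

The waypoints must appear in the order 10, 7, 8, with no cell reused.
Route from 11: left 1 to 10, up 1 to 7, right 1 to 8, up 1 to 5 — 4 moves in all.
Check: order respected (10 at step 1, 7 at step 2, 8 at step 3); 4 moves as required.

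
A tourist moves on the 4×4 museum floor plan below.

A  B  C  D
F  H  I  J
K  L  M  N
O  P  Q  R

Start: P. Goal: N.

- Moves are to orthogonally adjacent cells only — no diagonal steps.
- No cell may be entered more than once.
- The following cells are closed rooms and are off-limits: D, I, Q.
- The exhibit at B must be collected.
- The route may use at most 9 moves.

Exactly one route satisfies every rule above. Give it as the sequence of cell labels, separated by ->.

P -> O -> K -> F -> A -> B -> H -> L -> M -> N

The 9-move cap with required stops at B leaves no slack for detours.
Route from P: left 1 to O, up 3 to A, right 1 to B, down 2 to L, right 2 to N — 9 moves in all.
Check: all required cells visited; 9 ≤ 9 moves.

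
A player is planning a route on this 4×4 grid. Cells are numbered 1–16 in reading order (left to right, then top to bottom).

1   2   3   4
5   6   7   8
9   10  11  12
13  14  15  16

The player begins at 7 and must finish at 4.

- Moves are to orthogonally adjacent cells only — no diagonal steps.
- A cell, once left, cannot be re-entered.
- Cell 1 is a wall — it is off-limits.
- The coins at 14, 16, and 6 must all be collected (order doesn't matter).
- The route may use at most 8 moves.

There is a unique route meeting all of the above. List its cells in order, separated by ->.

The 8-move cap with required stops at 14, 16, 6 leaves no slack for detours.
Route from 7: left to 6, 2× down (reaching 14), 2× right (reaching 16), 3× up (reaching 4) — 8 moves in all.
Check: all required cells visited; 8 ≤ 8 moves.

7 -> 6 -> 10 -> 14 -> 15 -> 16 -> 12 -> 8 -> 4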